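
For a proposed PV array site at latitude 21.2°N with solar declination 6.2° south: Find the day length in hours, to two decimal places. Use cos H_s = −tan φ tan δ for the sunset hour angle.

The sunset hour angle satisfies cos H_s = −tan φ tan δ = 0.0421, giving H_s = 87.59°.
Day length = 2 H_s / 15° h⁻¹ = 175.18° / 15 = 11.679 h.

11.68 hours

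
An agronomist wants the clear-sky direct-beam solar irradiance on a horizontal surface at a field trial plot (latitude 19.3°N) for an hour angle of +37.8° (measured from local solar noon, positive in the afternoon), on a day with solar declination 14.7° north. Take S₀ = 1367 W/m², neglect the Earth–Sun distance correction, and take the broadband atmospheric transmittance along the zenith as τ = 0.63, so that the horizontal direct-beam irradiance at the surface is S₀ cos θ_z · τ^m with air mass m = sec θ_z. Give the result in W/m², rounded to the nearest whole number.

620 W/m²

With φ = 19.3°, δ = 14.7°, H = 37.80°: sin φ sin δ = 0.0839, cos φ cos δ cos H = 0.7213, so cos θ_z = 0.8052.
Air mass m = 1/cos θ_z = 1/0.8052 = 1.242; τ^m = 0.63^1.242 = 0.5634.
Surface direct beam = 1367 × 0.8052 × 0.5634 = 620.14 W/m².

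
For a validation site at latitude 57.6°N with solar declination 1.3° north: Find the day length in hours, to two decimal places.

12.27 hours

The sunset hour angle satisfies cos H_s = −tan φ tan δ = -0.0358, giving H_s = 92.05°.
Day length = 2 H_s / 15° h⁻¹ = 184.10° / 15 = 12.273 h.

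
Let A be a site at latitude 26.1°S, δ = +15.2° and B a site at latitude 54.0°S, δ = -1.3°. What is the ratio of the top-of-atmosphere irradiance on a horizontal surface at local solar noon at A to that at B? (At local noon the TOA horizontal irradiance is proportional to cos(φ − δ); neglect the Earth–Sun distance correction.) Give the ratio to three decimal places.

A: cos θ_z = cos(-26.1° − (15.2°)) = 0.7513.
B: cos θ_z = cos(-54.0° − (-1.3°)) = 0.6060.
Ratio A/B = 0.7513 / 0.6060 = 1.2398.

1.240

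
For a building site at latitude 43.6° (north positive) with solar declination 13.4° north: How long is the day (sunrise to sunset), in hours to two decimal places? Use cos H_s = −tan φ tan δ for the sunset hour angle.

13.75 hours

The sunset hour angle satisfies cos H_s = −tan φ tan δ = -0.2269, giving H_s = 103.11°.
Day length = 2 H_s / 15° h⁻¹ = 206.22° / 15 = 13.748 h.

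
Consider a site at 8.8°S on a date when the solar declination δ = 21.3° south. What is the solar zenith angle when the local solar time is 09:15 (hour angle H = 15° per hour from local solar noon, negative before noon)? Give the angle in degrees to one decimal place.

41.6°

Hour angle H = 15° × (9.25 − 12) = -41.25°.
With φ = -8.8°, δ = -21.3°, H = -41.25°: sin φ sin δ = 0.0556, cos φ cos δ cos H = 0.6922, so cos θ_z = 0.7478.
θ_z = arccos(0.7478) = 41.60°.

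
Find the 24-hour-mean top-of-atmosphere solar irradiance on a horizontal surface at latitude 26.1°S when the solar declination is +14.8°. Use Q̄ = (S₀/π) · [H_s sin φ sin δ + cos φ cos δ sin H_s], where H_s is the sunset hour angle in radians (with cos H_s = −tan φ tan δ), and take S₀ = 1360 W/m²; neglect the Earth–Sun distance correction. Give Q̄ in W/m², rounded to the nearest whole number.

303 W/m²

−tan φ tan δ = −(-0.4899)(0.2642) = 0.1294; H_s = arccos(0.1294) = 82.57°. In radians, H_s = 1.4411.
H_s sin φ sin δ = 1.4411 × -0.4399 × 0.2554 = -0.1619.
cos φ cos δ sin H_s = 0.8980 × 0.9668 × 0.9916 = 0.8609.
Q̄ = (1360/π) × (-0.1619 + 0.8609) = 432.90 × 0.6990 = 302.60 W/m².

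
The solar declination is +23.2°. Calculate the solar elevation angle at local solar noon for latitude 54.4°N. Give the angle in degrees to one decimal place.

58.8°

At local solar noon the hour angle is zero, so the elevation is 90° − |φ − δ| = 90° − |54.4° − (23.2°)| = 90° − 31.2° = 58.8°.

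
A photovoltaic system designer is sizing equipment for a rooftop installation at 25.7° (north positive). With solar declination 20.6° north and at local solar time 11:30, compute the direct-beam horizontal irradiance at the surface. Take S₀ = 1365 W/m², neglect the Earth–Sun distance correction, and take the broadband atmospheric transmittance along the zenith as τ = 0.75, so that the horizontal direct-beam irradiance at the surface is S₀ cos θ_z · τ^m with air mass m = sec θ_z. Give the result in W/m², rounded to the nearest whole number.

Hour angle H = 15° × (11.5 − 12) = -7.50°.
cos θ_z = sin φ sin δ + cos φ cos δ cos H = (0.4337)(0.3518) + (0.9011)(0.9361)(0.9914) = 0.9888.
Air mass m = 1/cos θ_z = 1/0.9888 = 1.011; τ^m = 0.75^1.011 = 0.7476.
Surface direct beam = 1365 × 0.9888 × 0.7476 = 1009.04 W/m².

1009 W/m²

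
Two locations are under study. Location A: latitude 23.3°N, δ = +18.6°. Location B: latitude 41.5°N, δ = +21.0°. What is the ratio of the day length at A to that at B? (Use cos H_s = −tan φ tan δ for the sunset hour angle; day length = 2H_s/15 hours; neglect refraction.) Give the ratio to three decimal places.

0.895

A: H_s = arccos(−tan 23.3° · tan 18.6°) = 98.33°, so 2H_s/15 = 13.1107 h.
B: H_s = arccos(−tan 41.5° · tan 21.0°) = 109.85°, so 2H_s/15 = 14.6467 h.
Ratio A/B = 13.1107 / 14.6467 = 0.8951.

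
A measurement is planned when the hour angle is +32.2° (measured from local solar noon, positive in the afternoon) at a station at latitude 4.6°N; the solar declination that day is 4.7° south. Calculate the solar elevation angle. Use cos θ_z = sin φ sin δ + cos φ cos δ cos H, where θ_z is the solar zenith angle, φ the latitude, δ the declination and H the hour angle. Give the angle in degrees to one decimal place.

cos θ_z = sin(4.6°) sin(-4.7°) + cos(4.6°) cos(-4.7°) cos(32.20°) = -0.0066 + 0.8406 = 0.8340.
θ_z = arccos(0.8340) = 33.49°, so the elevation is 90° − 33.49° = 56.51°.

56.5°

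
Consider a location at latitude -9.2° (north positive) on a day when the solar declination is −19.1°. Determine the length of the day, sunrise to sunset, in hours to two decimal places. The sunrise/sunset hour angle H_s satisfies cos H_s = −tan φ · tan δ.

The sunset hour angle satisfies cos H_s = −tan φ tan δ = -0.0561, giving H_s = 93.22°.
Day length = 2 H_s / 15° h⁻¹ = 186.44° / 15 = 12.429 h.

12.43 hours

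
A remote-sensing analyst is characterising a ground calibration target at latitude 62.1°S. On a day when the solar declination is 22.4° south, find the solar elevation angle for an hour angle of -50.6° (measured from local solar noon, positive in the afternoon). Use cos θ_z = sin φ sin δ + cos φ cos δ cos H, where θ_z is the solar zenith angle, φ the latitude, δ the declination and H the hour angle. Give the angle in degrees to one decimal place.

37.7°

cos θ_z = sin φ sin δ + cos φ cos δ cos H = (-0.8838)(-0.3811) + (0.4679)(0.9245)(0.6347) = 0.6114.
θ_z = arccos(0.6114) = 52.31°, so the elevation is 90° − 52.31° = 37.69°.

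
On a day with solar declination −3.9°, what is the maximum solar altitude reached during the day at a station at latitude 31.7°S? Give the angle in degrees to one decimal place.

At local solar noon the hour angle is zero, so the elevation is 90° − |φ − δ| = 90° − |-31.7° − (-3.9°)| = 90° − 27.8° = 62.2°.

62.2°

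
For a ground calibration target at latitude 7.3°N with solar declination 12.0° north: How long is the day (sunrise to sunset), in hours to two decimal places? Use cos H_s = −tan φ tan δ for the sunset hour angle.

12.21 hours

cos H_s = −tan(7.3°) · tan(12.0°) = -0.0272, so H_s = arccos(-0.0272) = 91.56°.
Day length = 2 H_s / 15° h⁻¹ = 183.12° / 15 = 12.208 h.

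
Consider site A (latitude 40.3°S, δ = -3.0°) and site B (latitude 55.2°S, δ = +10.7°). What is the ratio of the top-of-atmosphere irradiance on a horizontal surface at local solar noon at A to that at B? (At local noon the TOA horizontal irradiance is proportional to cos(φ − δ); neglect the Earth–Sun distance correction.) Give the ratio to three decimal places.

A: cos θ_z = cos(-40.3° − (-3.0°)) = 0.7955.
B: cos θ_z = cos(-55.2° − (10.7°)) = 0.4083.
Ratio A/B = 0.7955 / 0.4083 = 1.9483.

1.948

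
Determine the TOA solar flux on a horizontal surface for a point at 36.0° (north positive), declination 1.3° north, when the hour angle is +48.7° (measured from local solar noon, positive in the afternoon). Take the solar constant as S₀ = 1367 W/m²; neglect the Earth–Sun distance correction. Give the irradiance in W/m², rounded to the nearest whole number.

cos θ_z = sin(36.0°) sin(1.3°) + cos(36.0°) cos(1.3°) cos(48.70°) = 0.0133 + 0.5338 = 0.5471.
Top-of-atmosphere irradiance = S₀ cos θ_z = 1367 × 0.5471 = 747.89 W/m².

748 W/m²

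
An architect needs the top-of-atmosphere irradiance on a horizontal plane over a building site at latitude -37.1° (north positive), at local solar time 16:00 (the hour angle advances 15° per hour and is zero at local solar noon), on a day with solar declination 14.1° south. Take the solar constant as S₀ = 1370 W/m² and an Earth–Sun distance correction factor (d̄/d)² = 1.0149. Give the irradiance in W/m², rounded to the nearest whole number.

742 W/m²

Hour angle H = 15° × (16 − 12) = 60.00°.
With φ = -37.1°, δ = -14.1°, H = 60.00°: sin φ sin δ = 0.1470, cos φ cos δ cos H = 0.3868, so cos θ_z = 0.5338.
Top-of-atmosphere irradiance = S₀ (d̄/d)² cos θ_z = 1370 × 1.0149 × 0.5338 = 742.20 W/m².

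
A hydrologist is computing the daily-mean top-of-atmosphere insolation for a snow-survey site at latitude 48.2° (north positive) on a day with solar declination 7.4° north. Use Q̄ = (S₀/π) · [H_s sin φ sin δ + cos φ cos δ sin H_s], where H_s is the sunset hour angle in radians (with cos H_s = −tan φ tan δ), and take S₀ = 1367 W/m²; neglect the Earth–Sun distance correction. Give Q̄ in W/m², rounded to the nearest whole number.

356 W/m²

The sunset hour angle satisfies cos H_s = −tan φ tan δ = -0.1453, giving H_s = 98.35°. In radians, H_s = 1.7165.
H_s sin φ sin δ = 1.7165 × 0.7455 × 0.1288 = 0.1648.
cos φ cos δ sin H_s = 0.6665 × 0.9917 × 0.9894 = 0.6540.
Q̄ = (1367/π) × (0.1648 + 0.6540) = 435.13 × 0.8188 = 356.28 W/m².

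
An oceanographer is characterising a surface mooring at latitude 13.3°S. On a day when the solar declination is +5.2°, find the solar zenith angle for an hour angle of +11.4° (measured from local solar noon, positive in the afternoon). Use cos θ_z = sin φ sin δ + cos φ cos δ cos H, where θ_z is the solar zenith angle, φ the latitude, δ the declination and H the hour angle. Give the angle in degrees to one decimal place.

cos θ_z = sin(-13.3°) sin(5.2°) + cos(-13.3°) cos(5.2°) cos(11.40°) = -0.0209 + 0.9501 = 0.9292.
θ_z = arccos(0.9292) = 21.69°.

21.7°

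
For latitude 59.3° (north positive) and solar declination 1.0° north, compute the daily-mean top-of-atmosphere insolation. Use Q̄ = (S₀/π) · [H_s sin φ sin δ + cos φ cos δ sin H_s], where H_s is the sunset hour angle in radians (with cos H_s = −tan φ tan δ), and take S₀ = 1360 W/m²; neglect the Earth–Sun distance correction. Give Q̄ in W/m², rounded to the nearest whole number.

231 W/m²

cos H_s = −tan(59.3°) · tan(1.0°) = -0.0294, so H_s = arccos(-0.0294) = 91.68°. In radians, H_s = 1.6001.
H_s sin φ sin δ = 1.6001 × 0.8599 × 0.0175 = 0.0241.
cos φ cos δ sin H_s = 0.5105 × 0.9998 × 0.9996 = 0.5102.
Q̄ = (1360/π) × (0.0241 + 0.5102) = 432.90 × 0.5343 = 231.30 W/m².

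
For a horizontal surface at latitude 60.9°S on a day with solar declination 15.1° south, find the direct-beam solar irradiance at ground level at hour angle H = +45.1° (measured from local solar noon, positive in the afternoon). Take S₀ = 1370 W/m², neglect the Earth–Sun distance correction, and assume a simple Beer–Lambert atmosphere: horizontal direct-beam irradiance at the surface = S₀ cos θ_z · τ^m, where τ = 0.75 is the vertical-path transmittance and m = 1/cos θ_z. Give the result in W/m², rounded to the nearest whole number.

cos θ_z = sin(-60.9°) sin(-15.1°) + cos(-60.9°) cos(-15.1°) cos(45.10°) = 0.2276 + 0.3314 = 0.5590.
Air mass m = 1/cos θ_z = 1/0.5590 = 1.789; τ^m = 0.75^1.789 = 0.5977.
Surface direct beam = 1370 × 0.5590 × 0.5977 = 457.74 W/m².

458 W/m²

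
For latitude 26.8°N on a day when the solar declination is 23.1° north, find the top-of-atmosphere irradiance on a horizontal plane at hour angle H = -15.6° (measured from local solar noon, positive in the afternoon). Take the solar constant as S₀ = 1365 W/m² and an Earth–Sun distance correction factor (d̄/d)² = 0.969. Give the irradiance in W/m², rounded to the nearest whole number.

1280 W/m²

cos θ_z = sin φ sin δ + cos φ cos δ cos H = (0.4509)(0.3923) + (0.8926)(0.9198)(0.9632) = 0.9677.
Top-of-atmosphere irradiance = S₀ (d̄/d)² cos θ_z = 1365 × 0.969 × 0.9677 = 1279.96 W/m².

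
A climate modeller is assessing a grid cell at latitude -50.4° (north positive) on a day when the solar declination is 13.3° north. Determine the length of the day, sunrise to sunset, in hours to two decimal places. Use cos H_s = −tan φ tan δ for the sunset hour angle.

9.79 hours

The sunset hour angle satisfies cos H_s = −tan φ tan δ = 0.2857, giving H_s = 73.40°.
Day length = 2 H_s / 15° h⁻¹ = 146.80° / 15 = 9.787 h.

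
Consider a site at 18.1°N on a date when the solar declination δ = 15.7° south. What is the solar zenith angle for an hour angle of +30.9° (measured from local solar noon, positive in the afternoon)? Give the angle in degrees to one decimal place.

45.5°

With φ = 18.1°, δ = -15.7°, H = 30.90°: sin φ sin δ = -0.0841, cos φ cos δ cos H = 0.7852, so cos θ_z = 0.7011.
θ_z = arccos(0.7011) = 45.48°.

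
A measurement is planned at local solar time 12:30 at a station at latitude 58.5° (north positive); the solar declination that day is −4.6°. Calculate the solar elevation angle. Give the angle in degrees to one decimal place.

Hour angle H = 15° × (12.5 − 12) = 7.50°.
cos θ_z = sin(58.5°) sin(-4.6°) + cos(58.5°) cos(-4.6°) cos(7.50°) = -0.0684 + 0.5164 = 0.4480.
θ_z = arccos(0.4480) = 63.38°, so the elevation is 90° − 63.38° = 26.62°.

26.6°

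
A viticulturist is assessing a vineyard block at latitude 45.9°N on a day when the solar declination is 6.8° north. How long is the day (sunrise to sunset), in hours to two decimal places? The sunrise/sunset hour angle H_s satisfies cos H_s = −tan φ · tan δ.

12.94 hours

−tan φ tan δ = −(1.0319)(0.1192) = -0.1230; H_s = arccos(-0.1230) = 97.07°.
Day length = 2 H_s / 15° h⁻¹ = 194.14° / 15 = 12.943 h.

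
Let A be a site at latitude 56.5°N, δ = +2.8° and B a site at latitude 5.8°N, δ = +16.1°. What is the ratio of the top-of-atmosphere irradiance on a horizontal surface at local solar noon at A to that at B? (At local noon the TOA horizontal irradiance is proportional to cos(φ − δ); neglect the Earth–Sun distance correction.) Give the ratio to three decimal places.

A: cos θ_z = cos(56.5° − (2.8°)) = 0.5920.
B: cos θ_z = cos(5.8° − (16.1°)) = 0.9839.
Ratio A/B = 0.5920 / 0.9839 = 0.6017.

0.602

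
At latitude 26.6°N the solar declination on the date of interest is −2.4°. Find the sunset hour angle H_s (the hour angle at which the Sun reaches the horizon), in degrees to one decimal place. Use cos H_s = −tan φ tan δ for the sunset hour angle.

−tan φ tan δ = −(0.5008)(-0.0419) = 0.0210; H_s = arccos(0.0210) = 88.80°.

88.8°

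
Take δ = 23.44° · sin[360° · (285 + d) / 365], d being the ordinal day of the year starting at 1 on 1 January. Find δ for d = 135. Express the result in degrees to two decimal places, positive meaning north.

360 × (285 + 135) / 365 = 414.247°; sin(414.247°) = 0.8115.
δ = 23.44 × 0.8115 = 19.022° ≈ +19.02°.

+19.02°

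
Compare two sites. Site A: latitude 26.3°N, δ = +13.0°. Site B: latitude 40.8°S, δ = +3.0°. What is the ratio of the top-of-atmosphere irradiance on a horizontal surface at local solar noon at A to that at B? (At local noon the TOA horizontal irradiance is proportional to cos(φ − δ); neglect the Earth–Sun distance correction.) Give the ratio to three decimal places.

A: cos θ_z = cos(26.3° − (13.0°)) = 0.9732.
B: cos θ_z = cos(-40.8° − (3.0°)) = 0.7218.
Ratio A/B = 0.9732 / 0.7218 = 1.3483.

1.348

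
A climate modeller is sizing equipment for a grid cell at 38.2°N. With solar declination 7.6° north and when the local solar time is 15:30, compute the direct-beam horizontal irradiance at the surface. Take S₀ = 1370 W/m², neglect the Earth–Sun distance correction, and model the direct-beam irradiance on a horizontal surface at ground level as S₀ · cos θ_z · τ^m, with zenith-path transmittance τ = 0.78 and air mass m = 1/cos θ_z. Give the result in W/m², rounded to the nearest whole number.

487 W/m²

Hour angle H = 15° × (15.5 − 12) = 52.50°.
cos θ_z = sin(38.2°) sin(7.6°) + cos(38.2°) cos(7.6°) cos(52.50°) = 0.0818 + 0.4742 = 0.5560.
Air mass m = 1/cos θ_z = 1/0.5560 = 1.799; τ^m = 0.78^1.799 = 0.6396.
Surface direct beam = 1370 × 0.5560 × 0.6396 = 487.20 W/m².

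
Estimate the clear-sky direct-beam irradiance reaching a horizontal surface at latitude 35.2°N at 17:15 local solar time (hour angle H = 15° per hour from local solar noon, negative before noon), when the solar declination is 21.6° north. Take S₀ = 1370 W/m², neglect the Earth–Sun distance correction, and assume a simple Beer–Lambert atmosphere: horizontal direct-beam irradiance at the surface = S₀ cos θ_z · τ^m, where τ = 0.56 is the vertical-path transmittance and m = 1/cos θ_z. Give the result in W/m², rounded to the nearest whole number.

99 W/m²

Hour angle H = 15° × (17.25 − 12) = 78.75°.
cos θ_z = sin φ sin δ + cos φ cos δ cos H = (0.5764)(0.3681) + (0.8171)(0.9298)(0.1951) = 0.3604.
Air mass m = 1/cos θ_z = 1/0.3604 = 2.775; τ^m = 0.56^2.775 = 0.2001.
Surface direct beam = 1370 × 0.3604 × 0.2001 = 98.80 W/m².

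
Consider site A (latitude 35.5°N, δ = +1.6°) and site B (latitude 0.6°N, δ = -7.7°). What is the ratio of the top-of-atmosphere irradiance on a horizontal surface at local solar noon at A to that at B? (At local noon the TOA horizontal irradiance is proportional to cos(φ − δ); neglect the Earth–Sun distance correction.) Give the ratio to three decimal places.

A: cos θ_z = cos(35.5° − (1.6°)) = 0.8300.
B: cos θ_z = cos(0.6° − (-7.7°)) = 0.9895.
Ratio A/B = 0.8300 / 0.9895 = 0.8388.

0.839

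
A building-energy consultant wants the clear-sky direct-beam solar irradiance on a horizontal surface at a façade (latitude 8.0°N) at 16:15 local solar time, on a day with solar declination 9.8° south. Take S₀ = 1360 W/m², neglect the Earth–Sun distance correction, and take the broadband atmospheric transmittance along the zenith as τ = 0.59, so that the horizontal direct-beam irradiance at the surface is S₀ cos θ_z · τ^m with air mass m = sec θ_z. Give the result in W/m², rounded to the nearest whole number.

152 W/m²

Hour angle H = 15° × (16.25 − 12) = 63.75°.
cos θ_z = sin φ sin δ + cos φ cos δ cos H = (0.1392)(-0.1702) + (0.9903)(0.9854)(0.4423) = 0.4079.
Air mass m = 1/cos θ_z = 1/0.4079 = 2.452; τ^m = 0.59^2.452 = 0.2742.
Surface direct beam = 1360 × 0.4079 × 0.2742 = 152.11 W/m².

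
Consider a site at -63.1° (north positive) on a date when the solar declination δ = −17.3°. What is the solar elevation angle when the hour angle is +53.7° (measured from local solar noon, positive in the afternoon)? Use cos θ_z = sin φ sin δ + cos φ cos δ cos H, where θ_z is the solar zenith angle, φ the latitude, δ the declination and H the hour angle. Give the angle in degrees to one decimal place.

cos θ_z = sin φ sin δ + cos φ cos δ cos H = (-0.8918)(-0.2974) + (0.4524)(0.9548)(0.5920) = 0.5209.
θ_z = arccos(0.5209) = 58.61°, so the elevation is 90° − 58.61° = 31.39°.

31.4°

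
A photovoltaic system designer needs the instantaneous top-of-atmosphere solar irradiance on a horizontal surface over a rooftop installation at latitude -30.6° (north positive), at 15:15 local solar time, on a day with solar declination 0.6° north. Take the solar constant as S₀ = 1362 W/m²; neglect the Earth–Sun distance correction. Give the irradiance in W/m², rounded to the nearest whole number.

766 W/m²

Hour angle H = 15° × (15.25 − 12) = 48.75°.
With φ = -30.6°, δ = 0.6°, H = 48.75°: sin φ sin δ = -0.0053, cos φ cos δ cos H = 0.5675, so cos θ_z = 0.5622.
Top-of-atmosphere irradiance = S₀ cos θ_z = 1362 × 0.5622 = 765.72 W/m².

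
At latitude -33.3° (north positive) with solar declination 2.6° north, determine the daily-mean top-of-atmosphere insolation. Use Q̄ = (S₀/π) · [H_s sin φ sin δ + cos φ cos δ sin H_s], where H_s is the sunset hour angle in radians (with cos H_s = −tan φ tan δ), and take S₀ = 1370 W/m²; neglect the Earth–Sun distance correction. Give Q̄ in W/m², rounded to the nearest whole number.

347 W/m²

−tan φ tan δ = −(-0.6569)(0.0454) = 0.0298; H_s = arccos(0.0298) = 88.29°. In radians, H_s = 1.5410.
H_s sin φ sin δ = 1.5410 × -0.5490 × 0.0454 = -0.0384.
cos φ cos δ sin H_s = 0.8358 × 0.9990 × 0.9996 = 0.8346.
Q̄ = (1370/π) × (-0.0384 + 0.8346) = 436.08 × 0.7962 = 347.21 W/m².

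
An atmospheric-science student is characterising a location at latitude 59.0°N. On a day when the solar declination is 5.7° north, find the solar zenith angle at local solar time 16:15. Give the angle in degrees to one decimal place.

71.8°

Hour angle H = 15° × (16.25 − 12) = 63.75°.
cos θ_z = sin(59.0°) sin(5.7°) + cos(59.0°) cos(5.7°) cos(63.75°) = 0.0851 + 0.2267 = 0.3118.
θ_z = arccos(0.3118) = 71.83°.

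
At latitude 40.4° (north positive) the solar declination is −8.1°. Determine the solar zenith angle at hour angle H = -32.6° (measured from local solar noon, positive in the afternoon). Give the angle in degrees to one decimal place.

cos θ_z = sin φ sin δ + cos φ cos δ cos H = (0.6481)(-0.1409) + (0.7615)(0.9900)(0.8425) = 0.5438.
θ_z = arccos(0.5438) = 57.06°.

57.1°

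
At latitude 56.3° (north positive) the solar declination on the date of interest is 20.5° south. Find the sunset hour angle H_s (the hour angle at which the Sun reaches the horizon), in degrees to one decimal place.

cos H_s = −tan(56.3°) · tan(-20.5°) = 0.5606, so H_s = arccos(0.5606) = 55.90°.

55.9°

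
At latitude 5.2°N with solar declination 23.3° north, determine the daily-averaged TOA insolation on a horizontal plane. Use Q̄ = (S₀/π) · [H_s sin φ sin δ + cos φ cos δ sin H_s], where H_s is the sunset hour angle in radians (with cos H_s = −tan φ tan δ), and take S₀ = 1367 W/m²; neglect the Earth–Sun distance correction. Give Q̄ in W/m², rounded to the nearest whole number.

423 W/m²

cos H_s = −tan(5.2°) · tan(23.3°) = -0.0392, so H_s = arccos(-0.0392) = 92.25°. In radians, H_s = 1.6101.
H_s sin φ sin δ = 1.6101 × 0.0906 × 0.3955 = 0.0577.
cos φ cos δ sin H_s = 0.9959 × 0.9184 × 0.9992 = 0.9139.
Q̄ = (1367/π) × (0.0577 + 0.9139) = 435.13 × 0.9716 = 422.77 W/m².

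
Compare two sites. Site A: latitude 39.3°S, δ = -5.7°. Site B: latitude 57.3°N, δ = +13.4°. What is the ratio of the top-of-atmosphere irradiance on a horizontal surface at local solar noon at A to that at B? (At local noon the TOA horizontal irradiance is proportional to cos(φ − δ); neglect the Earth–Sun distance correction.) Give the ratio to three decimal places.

1.156

A: cos θ_z = cos(-39.3° − (-5.7°)) = 0.8329.
B: cos θ_z = cos(57.3° − (13.4°)) = 0.7206.
Ratio A/B = 0.8329 / 0.7206 = 1.1558.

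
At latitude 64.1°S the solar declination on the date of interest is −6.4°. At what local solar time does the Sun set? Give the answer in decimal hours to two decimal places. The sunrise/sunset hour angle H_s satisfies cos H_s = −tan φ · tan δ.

18.89 h

cos H_s = −tan(-64.1°) · tan(-6.4°) = -0.2310, so H_s = arccos(-0.2310) = 103.36°.
Sunset is at 12 + H_s/15 = 12 + 6.891 = 18.891 h local solar time.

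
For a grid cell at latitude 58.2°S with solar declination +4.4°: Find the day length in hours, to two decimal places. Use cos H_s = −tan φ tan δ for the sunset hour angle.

−tan φ tan δ = −(-1.6128)(0.0769) = 0.1240; H_s = arccos(0.1240) = 82.88°.
Day length = 2 H_s / 15° h⁻¹ = 165.76° / 15 = 11.051 h.

11.05 hours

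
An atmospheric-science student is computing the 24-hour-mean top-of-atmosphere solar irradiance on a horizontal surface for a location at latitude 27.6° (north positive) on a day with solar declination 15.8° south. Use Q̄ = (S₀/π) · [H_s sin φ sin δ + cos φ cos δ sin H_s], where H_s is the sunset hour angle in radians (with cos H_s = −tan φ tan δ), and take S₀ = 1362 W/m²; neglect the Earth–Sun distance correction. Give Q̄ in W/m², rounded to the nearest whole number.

−tan φ tan δ = −(0.5228)(-0.2830) = 0.1480; H_s = arccos(0.1480) = 81.49°. In radians, H_s = 1.4223.
H_s sin φ sin δ = 1.4223 × 0.4633 × -0.2723 = -0.1794.
cos φ cos δ sin H_s = 0.8862 × 0.9622 × 0.9890 = 0.8433.
Q̄ = (1362/π) × (-0.1794 + 0.8433) = 433.54 × 0.6639 = 287.83 W/m².

288 W/m²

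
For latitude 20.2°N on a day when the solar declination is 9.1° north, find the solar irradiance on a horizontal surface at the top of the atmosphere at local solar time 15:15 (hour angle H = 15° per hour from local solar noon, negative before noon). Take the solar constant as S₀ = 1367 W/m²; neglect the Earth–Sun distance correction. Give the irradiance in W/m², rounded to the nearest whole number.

910 W/m²

Hour angle H = 15° × (15.25 − 12) = 48.75°.
cos θ_z = sin φ sin δ + cos φ cos δ cos H = (0.3453)(0.1582) + (0.9385)(0.9874)(0.6593) = 0.6656.
Top-of-atmosphere irradiance = S₀ cos θ_z = 1367 × 0.6656 = 909.88 W/m².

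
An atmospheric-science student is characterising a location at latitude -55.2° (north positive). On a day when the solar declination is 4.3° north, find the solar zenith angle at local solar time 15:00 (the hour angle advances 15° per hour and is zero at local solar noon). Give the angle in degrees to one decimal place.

70.1°

Hour angle H = 15° × (15 − 12) = 45.00°.
cos θ_z = sin φ sin δ + cos φ cos δ cos H = (-0.8211)(0.0750) + (0.5707)(0.9972)(0.7071) = 0.3408.
θ_z = arccos(0.3408) = 70.07°.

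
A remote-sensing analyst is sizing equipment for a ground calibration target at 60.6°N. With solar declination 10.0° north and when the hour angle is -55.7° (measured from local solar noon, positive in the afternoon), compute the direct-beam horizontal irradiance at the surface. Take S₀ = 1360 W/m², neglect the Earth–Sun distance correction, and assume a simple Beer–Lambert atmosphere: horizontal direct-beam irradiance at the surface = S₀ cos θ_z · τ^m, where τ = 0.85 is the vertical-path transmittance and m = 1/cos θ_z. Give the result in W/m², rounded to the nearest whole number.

393 W/m²

With φ = 60.6°, δ = 10.0°, H = -55.70°: sin φ sin δ = 0.1513, cos φ cos δ cos H = 0.2724, so cos θ_z = 0.4237.
Air mass m = 1/cos θ_z = 1/0.4237 = 2.360; τ^m = 0.85^2.360 = 0.6814.
Surface direct beam = 1360 × 0.4237 × 0.6814 = 392.64 W/m².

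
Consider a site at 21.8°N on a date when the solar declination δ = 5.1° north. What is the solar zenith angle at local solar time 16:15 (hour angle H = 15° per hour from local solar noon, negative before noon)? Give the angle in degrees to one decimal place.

Hour angle H = 15° × (16.25 − 12) = 63.75°.
With φ = 21.8°, δ = 5.1°, H = 63.75°: sin φ sin δ = 0.0330, cos φ cos δ cos H = 0.4090, so cos θ_z = 0.4420.
θ_z = arccos(0.4420) = 63.77°.

63.8°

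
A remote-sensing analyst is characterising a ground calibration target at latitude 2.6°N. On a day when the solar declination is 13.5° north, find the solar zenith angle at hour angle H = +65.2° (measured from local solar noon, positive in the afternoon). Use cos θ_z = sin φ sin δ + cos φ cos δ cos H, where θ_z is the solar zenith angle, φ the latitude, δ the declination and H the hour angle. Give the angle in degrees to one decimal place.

cos θ_z = sin φ sin δ + cos φ cos δ cos H = (0.0454)(0.2334) + (0.9990)(0.9724)(0.4195) = 0.4181.
θ_z = arccos(0.4181) = 65.29°.

65.3°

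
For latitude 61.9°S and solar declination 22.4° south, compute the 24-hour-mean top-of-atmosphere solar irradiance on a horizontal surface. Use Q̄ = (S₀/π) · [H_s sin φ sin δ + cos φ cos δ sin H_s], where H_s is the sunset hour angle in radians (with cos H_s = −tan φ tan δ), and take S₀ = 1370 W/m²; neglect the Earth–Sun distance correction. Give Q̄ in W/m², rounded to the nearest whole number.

The sunset hour angle satisfies cos H_s = −tan φ tan δ = -0.7719, giving H_s = 140.52°. In radians, H_s = 2.4525.
H_s sin φ sin δ = 2.4525 × -0.8821 × -0.3811 = 0.8245.
cos φ cos δ sin H_s = 0.4710 × 0.9245 × 0.6358 = 0.2769.
Q̄ = (1370/π) × (0.8245 + 0.2769) = 436.08 × 1.1014 = 480.30 W/m².

480 W/m²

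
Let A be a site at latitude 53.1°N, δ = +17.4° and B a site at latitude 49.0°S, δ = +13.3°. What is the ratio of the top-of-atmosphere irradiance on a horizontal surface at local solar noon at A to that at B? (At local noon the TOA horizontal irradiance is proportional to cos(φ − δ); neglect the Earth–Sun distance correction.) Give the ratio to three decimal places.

1.747

A: cos θ_z = cos(53.1° − (17.4°)) = 0.8121.
B: cos θ_z = cos(-49.0° − (13.3°)) = 0.4648.
Ratio A/B = 0.8121 / 0.4648 = 1.7472.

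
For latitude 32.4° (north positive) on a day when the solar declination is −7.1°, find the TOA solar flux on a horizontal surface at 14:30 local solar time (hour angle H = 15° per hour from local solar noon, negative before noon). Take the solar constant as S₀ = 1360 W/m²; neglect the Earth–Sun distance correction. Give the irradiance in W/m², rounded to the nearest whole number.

Hour angle H = 15° × (14.5 − 12) = 37.50°.
With φ = 32.4°, δ = -7.1°, H = 37.50°: sin φ sin δ = -0.0662, cos φ cos δ cos H = 0.6647, so cos θ_z = 0.5985.
Top-of-atmosphere irradiance = S₀ cos θ_z = 1360 × 0.5985 = 813.96 W/m².

814 W/m²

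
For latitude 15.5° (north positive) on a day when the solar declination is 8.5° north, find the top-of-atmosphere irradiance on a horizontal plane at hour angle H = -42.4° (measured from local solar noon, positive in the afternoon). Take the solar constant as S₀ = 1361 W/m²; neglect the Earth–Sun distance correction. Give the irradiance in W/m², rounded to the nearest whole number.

1012 W/m²

cos θ_z = sin(15.5°) sin(8.5°) + cos(15.5°) cos(8.5°) cos(-42.40°) = 0.0395 + 0.7038 = 0.7433.
Top-of-atmosphere irradiance = S₀ cos θ_z = 1361 × 0.7433 = 1011.63 W/m².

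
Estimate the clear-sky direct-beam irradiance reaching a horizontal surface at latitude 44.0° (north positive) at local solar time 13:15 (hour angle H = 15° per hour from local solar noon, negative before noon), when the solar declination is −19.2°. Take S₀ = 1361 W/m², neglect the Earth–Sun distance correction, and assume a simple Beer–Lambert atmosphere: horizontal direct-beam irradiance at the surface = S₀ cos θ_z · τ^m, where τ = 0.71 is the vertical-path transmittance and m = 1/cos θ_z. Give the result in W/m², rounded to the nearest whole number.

247 W/m²

Hour angle H = 15° × (13.25 − 12) = 18.75°.
cos θ_z = sin φ sin δ + cos φ cos δ cos H = (0.6947)(-0.3289) + (0.7193)(0.9444)(0.9469) = 0.4147.
Air mass m = 1/cos θ_z = 1/0.4147 = 2.411; τ^m = 0.71^2.411 = 0.4379.
Surface direct beam = 1361 × 0.4147 × 0.4379 = 247.15 W/m².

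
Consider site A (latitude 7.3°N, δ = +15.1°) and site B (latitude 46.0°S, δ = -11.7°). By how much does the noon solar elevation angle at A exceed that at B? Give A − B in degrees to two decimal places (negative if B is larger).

A: 90° − |7.3 − (15.1)| = 82.20°.
B: 90° − |-46.0 − (-11.7)| = 55.70°.
A − B = 82.20 − 55.70 = 26.50°.

+26.50°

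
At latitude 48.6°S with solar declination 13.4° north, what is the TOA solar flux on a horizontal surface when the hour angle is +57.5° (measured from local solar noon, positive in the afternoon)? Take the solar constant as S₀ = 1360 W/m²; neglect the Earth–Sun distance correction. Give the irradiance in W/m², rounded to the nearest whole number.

cos θ_z = sin φ sin δ + cos φ cos δ cos H = (-0.7501)(0.2317) + (0.6613)(0.9728)(0.5373) = 0.1719.
Top-of-atmosphere irradiance = S₀ cos θ_z = 1360 × 0.1719 = 233.78 W/m².

234 W/m²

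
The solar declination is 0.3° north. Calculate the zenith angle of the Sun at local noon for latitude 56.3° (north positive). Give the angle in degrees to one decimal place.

At local solar noon the hour angle is zero, so the zenith angle is |φ − δ| = |56.3° − (0.3°)| = 56.0°.

56.0°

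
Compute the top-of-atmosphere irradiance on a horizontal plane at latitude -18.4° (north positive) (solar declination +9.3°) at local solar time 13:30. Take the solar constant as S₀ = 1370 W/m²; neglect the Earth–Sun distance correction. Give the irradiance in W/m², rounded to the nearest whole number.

Hour angle H = 15° × (13.5 − 12) = 22.50°.
With φ = -18.4°, δ = 9.3°, H = 22.50°: sin φ sin δ = -0.0510, cos φ cos δ cos H = 0.8651, so cos θ_z = 0.8141.
Top-of-atmosphere irradiance = S₀ cos θ_z = 1370 × 0.8141 = 1115.32 W/m².

1115 W/m²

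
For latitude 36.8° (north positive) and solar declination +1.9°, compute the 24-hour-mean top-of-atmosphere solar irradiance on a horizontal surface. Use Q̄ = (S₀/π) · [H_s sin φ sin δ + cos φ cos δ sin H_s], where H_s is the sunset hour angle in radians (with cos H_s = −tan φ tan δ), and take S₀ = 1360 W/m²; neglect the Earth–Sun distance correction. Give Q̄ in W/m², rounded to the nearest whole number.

The sunset hour angle satisfies cos H_s = −tan φ tan δ = -0.0248, giving H_s = 91.42°. In radians, H_s = 1.5956.
H_s sin φ sin δ = 1.5956 × 0.5990 × 0.0332 = 0.0317.
cos φ cos δ sin H_s = 0.8007 × 0.9995 × 0.9997 = 0.8001.
Q̄ = (1360/π) × (0.0317 + 0.8001) = 432.90 × 0.8318 = 360.09 W/m².

360 W/m²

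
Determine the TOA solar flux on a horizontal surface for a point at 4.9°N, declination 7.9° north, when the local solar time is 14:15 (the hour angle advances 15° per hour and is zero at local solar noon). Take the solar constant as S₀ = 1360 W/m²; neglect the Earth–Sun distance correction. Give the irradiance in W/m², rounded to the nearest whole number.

1132 W/m²

Hour angle H = 15° × (14.25 − 12) = 33.75°.
cos θ_z = sin φ sin δ + cos φ cos δ cos H = (0.0854)(0.1374) + (0.9963)(0.9905)(0.8315) = 0.8323.
Top-of-atmosphere irradiance = S₀ cos θ_z = 1360 × 0.8323 = 1131.93 W/m².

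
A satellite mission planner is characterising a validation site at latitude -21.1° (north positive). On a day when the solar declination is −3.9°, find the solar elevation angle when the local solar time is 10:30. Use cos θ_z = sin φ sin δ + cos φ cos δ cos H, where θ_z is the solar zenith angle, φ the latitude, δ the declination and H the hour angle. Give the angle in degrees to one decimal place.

62.2°

Hour angle H = 15° × (10.5 − 12) = -22.50°.
With φ = -21.1°, δ = -3.9°, H = -22.50°: sin φ sin δ = 0.0245, cos φ cos δ cos H = 0.8599, so cos θ_z = 0.8844.
θ_z = arccos(0.8844) = 27.82°, so the elevation is 90° − 27.82° = 62.18°.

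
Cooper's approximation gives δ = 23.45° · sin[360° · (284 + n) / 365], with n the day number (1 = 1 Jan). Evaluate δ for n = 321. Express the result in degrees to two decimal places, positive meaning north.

360 × (284 + 321) / 365 = 596.712°; sin(596.712°) = -0.8359.
δ = 23.45 × -0.8359 = -19.602° ≈ -19.60°.

-19.60°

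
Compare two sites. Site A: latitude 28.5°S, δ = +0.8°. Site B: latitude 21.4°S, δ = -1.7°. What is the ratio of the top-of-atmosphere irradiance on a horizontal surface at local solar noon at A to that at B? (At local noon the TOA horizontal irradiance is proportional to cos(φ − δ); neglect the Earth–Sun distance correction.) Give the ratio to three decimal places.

A: cos θ_z = cos(-28.5° − (0.8°)) = 0.8721.
B: cos θ_z = cos(-21.4° − (-1.7°)) = 0.9415.
Ratio A/B = 0.8721 / 0.9415 = 0.9263.

0.926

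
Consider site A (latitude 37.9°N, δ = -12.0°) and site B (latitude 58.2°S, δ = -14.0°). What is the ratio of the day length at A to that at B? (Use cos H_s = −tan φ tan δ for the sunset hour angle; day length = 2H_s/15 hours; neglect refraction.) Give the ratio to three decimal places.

A: H_s = arccos(−tan 37.9° · tan -12.0°) = 80.48°, so 2H_s/15 = 10.7307 h.
B: H_s = arccos(−tan -58.2° · tan -14.0°) = 113.71°, so 2H_s/15 = 15.1613 h.
Ratio A/B = 10.7307 / 15.1613 = 0.7078.

0.708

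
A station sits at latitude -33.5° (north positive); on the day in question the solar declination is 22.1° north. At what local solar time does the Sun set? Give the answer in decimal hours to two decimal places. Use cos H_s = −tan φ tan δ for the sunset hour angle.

16.96 h

The sunset hour angle satisfies cos H_s = −tan φ tan δ = 0.2688, giving H_s = 74.41°.
Sunset is at 12 + H_s/15 = 12 + 4.961 = 16.961 h local solar time.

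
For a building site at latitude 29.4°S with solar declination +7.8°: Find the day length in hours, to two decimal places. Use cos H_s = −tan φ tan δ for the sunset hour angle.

11.41 hours

The sunset hour angle satisfies cos H_s = −tan φ tan δ = 0.0772, giving H_s = 85.57°.
Day length = 2 H_s / 15° h⁻¹ = 171.14° / 15 = 11.409 h.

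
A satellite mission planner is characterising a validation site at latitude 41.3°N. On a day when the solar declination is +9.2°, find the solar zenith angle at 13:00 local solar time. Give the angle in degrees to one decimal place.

34.7°

Hour angle H = 15° × (13 − 12) = 15.00°.
With φ = 41.3°, δ = 9.2°, H = 15.00°: sin φ sin δ = 0.1055, cos φ cos δ cos H = 0.7163, so cos θ_z = 0.8218.
θ_z = arccos(0.8218) = 34.73°.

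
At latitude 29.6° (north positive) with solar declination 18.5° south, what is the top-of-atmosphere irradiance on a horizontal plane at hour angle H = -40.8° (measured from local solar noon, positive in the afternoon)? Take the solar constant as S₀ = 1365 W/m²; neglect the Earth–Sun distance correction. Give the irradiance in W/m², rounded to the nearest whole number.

638 W/m²

With φ = 29.6°, δ = -18.5°, H = -40.80°: sin φ sin δ = -0.1567, cos φ cos δ cos H = 0.6242, so cos θ_z = 0.4675.
Top-of-atmosphere irradiance = S₀ cos θ_z = 1365 × 0.4675 = 638.14 W/m².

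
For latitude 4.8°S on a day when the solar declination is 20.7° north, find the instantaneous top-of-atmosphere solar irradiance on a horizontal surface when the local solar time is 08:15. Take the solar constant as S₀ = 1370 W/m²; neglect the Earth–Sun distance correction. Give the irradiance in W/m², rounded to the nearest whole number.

Hour angle H = 15° × (8.25 − 12) = -56.25°.
cos θ_z = sin(-4.8°) sin(20.7°) + cos(-4.8°) cos(20.7°) cos(-56.25°) = -0.0296 + 0.5179 = 0.4883.
Top-of-atmosphere irradiance = S₀ cos θ_z = 1370 × 0.4883 = 668.97 W/m².

669 W/m²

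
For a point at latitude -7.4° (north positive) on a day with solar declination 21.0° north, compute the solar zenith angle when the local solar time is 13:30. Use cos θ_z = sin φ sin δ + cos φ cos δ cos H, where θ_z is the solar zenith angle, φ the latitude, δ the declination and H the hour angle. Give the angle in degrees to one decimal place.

Hour angle H = 15° × (13.5 − 12) = 22.50°.
cos θ_z = sin(-7.4°) sin(21.0°) + cos(-7.4°) cos(21.0°) cos(22.50°) = -0.0462 + 0.8553 = 0.8091.
θ_z = arccos(0.8091) = 35.99°.

36.0°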